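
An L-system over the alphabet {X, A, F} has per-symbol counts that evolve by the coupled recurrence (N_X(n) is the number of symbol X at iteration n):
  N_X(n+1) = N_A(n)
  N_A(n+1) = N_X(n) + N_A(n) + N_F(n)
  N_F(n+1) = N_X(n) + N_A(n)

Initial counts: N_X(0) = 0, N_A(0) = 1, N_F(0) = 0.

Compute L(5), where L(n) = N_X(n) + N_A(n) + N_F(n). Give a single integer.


Step 0: N_X=0, N_A=1, N_F=0, L=1
Step 1: N_X=1, N_A=1, N_F=1, L=3
Step 2: N_X=1, N_A=3, N_F=2, L=6
Step 3: N_X=3, N_A=6, N_F=4, L=13
Step 4: N_X=6, N_A=13, N_F=9, L=28
Step 5: N_X=13, N_A=28, N_F=19, L=60

Answer: 60


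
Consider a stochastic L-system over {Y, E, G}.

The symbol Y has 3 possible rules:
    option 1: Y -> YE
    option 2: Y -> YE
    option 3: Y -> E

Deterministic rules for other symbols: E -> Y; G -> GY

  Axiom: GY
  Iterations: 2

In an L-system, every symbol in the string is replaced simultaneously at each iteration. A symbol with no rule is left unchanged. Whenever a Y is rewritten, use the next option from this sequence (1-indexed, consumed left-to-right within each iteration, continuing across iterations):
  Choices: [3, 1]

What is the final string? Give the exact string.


Answer: GYYEY

Derivation:
Step 0: GY
Step 1: GYE  (used choices [3])
Step 2: GYYEY  (used choices [1])


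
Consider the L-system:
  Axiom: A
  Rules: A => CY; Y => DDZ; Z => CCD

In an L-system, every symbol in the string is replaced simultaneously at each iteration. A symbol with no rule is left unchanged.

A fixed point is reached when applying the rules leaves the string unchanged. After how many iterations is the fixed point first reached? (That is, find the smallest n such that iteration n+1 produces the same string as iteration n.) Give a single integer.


Answer: 3

Derivation:
Step 0: A
Step 1: CY
Step 2: CDDZ
Step 3: CDDCCD
Step 4: CDDCCD  (unchanged — fixed point at step 3)


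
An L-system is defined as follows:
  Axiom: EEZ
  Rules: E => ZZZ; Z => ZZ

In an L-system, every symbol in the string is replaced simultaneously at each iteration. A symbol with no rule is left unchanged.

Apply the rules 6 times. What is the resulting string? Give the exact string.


Step 0: EEZ
Step 1: ZZZZZZZZ
Step 2: ZZZZZZZZZZZZZZZZ
Step 3: ZZZZZZZZZZZZZZZZZZZZZZZZZZZZZZZZ
Step 4: ZZZZZZZZZZZZZZZZZZZZZZZZZZZZZZZZZZZZZZZZZZZZZZZZZZZZZZZZZZZZZZZZ
Step 5: ZZZZZZZZZZZZZZZZZZZZZZZZZZZZZZZZZZZZZZZZZZZZZZZZZZZZZZZZZZZZZZZZZZZZZZZZZZZZZZZZZZZZZZZZZZZZZZZZZZZZZZZZZZZZZZZZZZZZZZZZZZZZZZZZ
Step 6: ZZZZZZZZZZZZZZZZZZZZZZZZZZZZZZZZZZZZZZZZZZZZZZZZZZZZZZZZZZZZZZZZZZZZZZZZZZZZZZZZZZZZZZZZZZZZZZZZZZZZZZZZZZZZZZZZZZZZZZZZZZZZZZZZZZZZZZZZZZZZZZZZZZZZZZZZZZZZZZZZZZZZZZZZZZZZZZZZZZZZZZZZZZZZZZZZZZZZZZZZZZZZZZZZZZZZZZZZZZZZZZZZZZZZZZZZZZZZZZZZZZZZZZZZZZZZZZZZ

Answer: ZZZZZZZZZZZZZZZZZZZZZZZZZZZZZZZZZZZZZZZZZZZZZZZZZZZZZZZZZZZZZZZZZZZZZZZZZZZZZZZZZZZZZZZZZZZZZZZZZZZZZZZZZZZZZZZZZZZZZZZZZZZZZZZZZZZZZZZZZZZZZZZZZZZZZZZZZZZZZZZZZZZZZZZZZZZZZZZZZZZZZZZZZZZZZZZZZZZZZZZZZZZZZZZZZZZZZZZZZZZZZZZZZZZZZZZZZZZZZZZZZZZZZZZZZZZZZZZZ


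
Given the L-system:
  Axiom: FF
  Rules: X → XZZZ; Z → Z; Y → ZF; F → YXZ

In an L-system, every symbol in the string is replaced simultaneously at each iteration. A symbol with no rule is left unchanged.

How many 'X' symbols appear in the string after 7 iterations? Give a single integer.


Step 0: FF  (0 'X')
Step 1: YXZYXZ  (2 'X')
Step 2: ZFXZZZZZFXZZZZ  (2 'X')
Step 3: ZYXZXZZZZZZZZYXZXZZZZZZZ  (4 'X')
Step 4: ZZFXZZZZXZZZZZZZZZZZZFXZZZZXZZZZZZZZZZ  (4 'X')
Step 5: ZZYXZXZZZZZZZXZZZZZZZZZZZZZZZYXZXZZZZZZZXZZZZZZZZZZZZZ  (6 'X')
Step 6: ZZZFXZZZZXZZZZZZZZZZXZZZZZZZZZZZZZZZZZZZFXZZZZXZZZZZZZZZZXZZZZZZZZZZZZZZZZ  (6 'X')
Step 7: ZZZYXZXZZZZZZZXZZZZZZZZZZZZZXZZZZZZZZZZZZZZZZZZZZZZYXZXZZZZZZZXZZZZZZZZZZZZZXZZZZZZZZZZZZZZZZZZZ  (8 'X')

Answer: 8


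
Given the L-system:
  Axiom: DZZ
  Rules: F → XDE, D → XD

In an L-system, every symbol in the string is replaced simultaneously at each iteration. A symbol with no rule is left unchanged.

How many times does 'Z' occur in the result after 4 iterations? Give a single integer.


Answer: 2

Derivation:
Step 0: DZZ  (2 'Z')
Step 1: XDZZ  (2 'Z')
Step 2: XXDZZ  (2 'Z')
Step 3: XXXDZZ  (2 'Z')
Step 4: XXXXDZZ  (2 'Z')


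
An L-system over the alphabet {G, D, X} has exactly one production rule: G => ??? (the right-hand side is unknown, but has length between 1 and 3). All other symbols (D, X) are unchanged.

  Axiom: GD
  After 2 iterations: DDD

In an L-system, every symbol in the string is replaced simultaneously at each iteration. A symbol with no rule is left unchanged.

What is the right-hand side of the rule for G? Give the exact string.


Answer: DD

Derivation:
Trying G => DD:
  Step 0: GD
  Step 1: DDD
  Step 2: DDD
Matches the given result.


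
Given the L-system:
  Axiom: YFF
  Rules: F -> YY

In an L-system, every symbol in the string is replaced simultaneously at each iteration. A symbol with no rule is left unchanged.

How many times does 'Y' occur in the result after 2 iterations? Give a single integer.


Answer: 5

Derivation:
Step 0: YFF  (1 'Y')
Step 1: YYYYY  (5 'Y')
Step 2: YYYYY  (5 'Y')


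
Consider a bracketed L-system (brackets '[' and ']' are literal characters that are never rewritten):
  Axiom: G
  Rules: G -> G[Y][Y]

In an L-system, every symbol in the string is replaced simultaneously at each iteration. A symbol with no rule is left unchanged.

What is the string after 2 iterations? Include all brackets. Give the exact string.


Step 0: G
Step 1: G[Y][Y]
Step 2: G[Y][Y][Y][Y]

Answer: G[Y][Y][Y][Y]


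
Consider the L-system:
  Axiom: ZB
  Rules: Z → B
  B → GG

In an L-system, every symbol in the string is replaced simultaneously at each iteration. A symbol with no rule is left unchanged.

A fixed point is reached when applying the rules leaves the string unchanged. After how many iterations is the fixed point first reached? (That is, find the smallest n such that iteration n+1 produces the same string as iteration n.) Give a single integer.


Step 0: ZB
Step 1: BGG
Step 2: GGGG
Step 3: GGGG  (unchanged — fixed point at step 2)

Answer: 2


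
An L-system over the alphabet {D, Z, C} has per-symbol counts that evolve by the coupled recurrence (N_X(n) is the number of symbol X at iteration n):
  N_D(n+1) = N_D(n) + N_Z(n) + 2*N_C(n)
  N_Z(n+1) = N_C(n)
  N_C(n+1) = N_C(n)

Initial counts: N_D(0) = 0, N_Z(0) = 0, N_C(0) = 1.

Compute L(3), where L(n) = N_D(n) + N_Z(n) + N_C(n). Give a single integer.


Step 0: N_D=0, N_Z=0, N_C=1, L=1
Step 1: N_D=2, N_Z=1, N_C=1, L=4
Step 2: N_D=5, N_Z=1, N_C=1, L=7
Step 3: N_D=8, N_Z=1, N_C=1, L=10

Answer: 10


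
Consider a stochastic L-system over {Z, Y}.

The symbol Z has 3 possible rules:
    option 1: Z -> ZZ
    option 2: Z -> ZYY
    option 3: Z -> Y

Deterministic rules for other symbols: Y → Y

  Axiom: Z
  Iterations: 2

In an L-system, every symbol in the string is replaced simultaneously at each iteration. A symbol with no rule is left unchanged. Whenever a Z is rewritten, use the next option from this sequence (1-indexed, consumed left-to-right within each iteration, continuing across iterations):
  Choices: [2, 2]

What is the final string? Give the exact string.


Answer: ZYYYY

Derivation:
Step 0: Z
Step 1: ZYY  (used choices [2])
Step 2: ZYYYY  (used choices [2])


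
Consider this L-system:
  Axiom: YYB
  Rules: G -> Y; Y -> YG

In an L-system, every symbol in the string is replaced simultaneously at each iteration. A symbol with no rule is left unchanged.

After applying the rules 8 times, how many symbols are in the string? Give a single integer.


Answer: 111

Derivation:
Step 0: length = 3
Step 1: length = 5
Step 2: length = 7
Step 3: length = 11
Step 4: length = 17
Step 5: length = 27
Step 6: length = 43
Step 7: length = 69
Step 8: length = 111


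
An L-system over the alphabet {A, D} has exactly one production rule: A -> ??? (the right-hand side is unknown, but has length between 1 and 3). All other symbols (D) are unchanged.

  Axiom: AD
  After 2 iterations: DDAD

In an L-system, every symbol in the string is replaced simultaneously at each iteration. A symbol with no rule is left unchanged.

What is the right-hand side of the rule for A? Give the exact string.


Answer: DA

Derivation:
Trying A -> DA:
  Step 0: AD
  Step 1: DAD
  Step 2: DDAD
Matches the given result.


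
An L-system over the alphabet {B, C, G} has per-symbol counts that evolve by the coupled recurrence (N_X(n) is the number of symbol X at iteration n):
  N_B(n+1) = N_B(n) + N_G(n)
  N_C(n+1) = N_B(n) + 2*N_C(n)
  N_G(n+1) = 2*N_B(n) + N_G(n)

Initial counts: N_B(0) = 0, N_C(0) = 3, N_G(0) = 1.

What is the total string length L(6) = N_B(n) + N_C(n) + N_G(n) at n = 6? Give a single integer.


Answer: 466

Derivation:
Step 0: N_B=0, N_C=3, N_G=1, L=4
Step 1: N_B=1, N_C=6, N_G=1, L=8
Step 2: N_B=2, N_C=13, N_G=3, L=18
Step 3: N_B=5, N_C=28, N_G=7, L=40
Step 4: N_B=12, N_C=61, N_G=17, L=90
Step 5: N_B=29, N_C=134, N_G=41, L=204
Step 6: N_B=70, N_C=297, N_G=99, L=466


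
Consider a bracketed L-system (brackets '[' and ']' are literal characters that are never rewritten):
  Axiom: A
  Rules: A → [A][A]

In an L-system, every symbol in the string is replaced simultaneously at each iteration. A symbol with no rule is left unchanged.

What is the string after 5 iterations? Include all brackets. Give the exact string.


Answer: [[[[[A][A]][[A][A]]][[[A][A]][[A][A]]]][[[[A][A]][[A][A]]][[[A][A]][[A][A]]]]][[[[[A][A]][[A][A]]][[[A][A]][[A][A]]]][[[[A][A]][[A][A]]][[[A][A]][[A][A]]]]]

Derivation:
Step 0: A
Step 1: [A][A]
Step 2: [[A][A]][[A][A]]
Step 3: [[[A][A]][[A][A]]][[[A][A]][[A][A]]]
Step 4: [[[[A][A]][[A][A]]][[[A][A]][[A][A]]]][[[[A][A]][[A][A]]][[[A][A]][[A][A]]]]
Step 5: [[[[[A][A]][[A][A]]][[[A][A]][[A][A]]]][[[[A][A]][[A][A]]][[[A][A]][[A][A]]]]][[[[[A][A]][[A][A]]][[[A][A]][[A][A]]]][[[[A][A]][[A][A]]][[[A][A]][[A][A]]]]]


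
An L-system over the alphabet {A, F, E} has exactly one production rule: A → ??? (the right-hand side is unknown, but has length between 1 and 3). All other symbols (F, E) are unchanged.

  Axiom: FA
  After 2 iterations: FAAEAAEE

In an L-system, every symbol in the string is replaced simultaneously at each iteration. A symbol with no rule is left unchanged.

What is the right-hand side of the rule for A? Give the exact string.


Answer: AAE

Derivation:
Trying A → AAE:
  Step 0: FA
  Step 1: FAAE
  Step 2: FAAEAAEE
Matches the given result.


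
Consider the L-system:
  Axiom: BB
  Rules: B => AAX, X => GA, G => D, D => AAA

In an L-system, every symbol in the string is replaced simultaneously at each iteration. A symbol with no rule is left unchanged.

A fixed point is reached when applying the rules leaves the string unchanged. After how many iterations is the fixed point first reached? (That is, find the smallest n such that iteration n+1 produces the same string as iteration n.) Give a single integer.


Answer: 4

Derivation:
Step 0: BB
Step 1: AAXAAX
Step 2: AAGAAAGA
Step 3: AADAAADA
Step 4: AAAAAAAAAAAA
Step 5: AAAAAAAAAAAA  (unchanged — fixed point at step 4)


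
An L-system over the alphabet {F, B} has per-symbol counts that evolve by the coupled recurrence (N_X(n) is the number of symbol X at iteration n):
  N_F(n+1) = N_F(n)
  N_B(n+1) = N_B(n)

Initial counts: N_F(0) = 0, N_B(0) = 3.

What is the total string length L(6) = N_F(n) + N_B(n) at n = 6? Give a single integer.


Step 0: N_F=0, N_B=3, L=3
Step 1: N_F=0, N_B=3, L=3
Step 2: N_F=0, N_B=3, L=3
Step 3: N_F=0, N_B=3, L=3
Step 4: N_F=0, N_B=3, L=3
Step 5: N_F=0, N_B=3, L=3
Step 6: N_F=0, N_B=3, L=3

Answer: 3


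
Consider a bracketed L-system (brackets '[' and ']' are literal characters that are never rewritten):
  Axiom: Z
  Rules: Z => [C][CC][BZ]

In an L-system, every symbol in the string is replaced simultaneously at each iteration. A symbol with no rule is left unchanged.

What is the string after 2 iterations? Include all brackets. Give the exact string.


Step 0: Z
Step 1: [C][CC][BZ]
Step 2: [C][CC][B[C][CC][BZ]]

Answer: [C][CC][B[C][CC][BZ]]


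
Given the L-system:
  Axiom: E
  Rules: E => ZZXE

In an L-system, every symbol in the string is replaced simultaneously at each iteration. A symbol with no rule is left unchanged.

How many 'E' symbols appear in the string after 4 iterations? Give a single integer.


Answer: 1

Derivation:
Step 0: E  (1 'E')
Step 1: ZZXE  (1 'E')
Step 2: ZZXZZXE  (1 'E')
Step 3: ZZXZZXZZXE  (1 'E')
Step 4: ZZXZZXZZXZZXE  (1 'E')


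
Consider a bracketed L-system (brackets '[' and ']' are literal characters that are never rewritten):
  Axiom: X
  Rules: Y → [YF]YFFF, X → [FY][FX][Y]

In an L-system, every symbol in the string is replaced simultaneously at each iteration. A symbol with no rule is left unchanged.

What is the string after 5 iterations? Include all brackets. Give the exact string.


Step 0: X
Step 1: [FY][FX][Y]
Step 2: [F[YF]YFFF][F[FY][FX][Y]][[YF]YFFF]
Step 3: [F[[YF]YFFFF][YF]YFFFFFF][F[F[YF]YFFF][F[FY][FX][Y]][[YF]YFFF]][[[YF]YFFFF][YF]YFFFFFF]
Step 4: [F[[[YF]YFFFF][YF]YFFFFFFF][[YF]YFFFF][YF]YFFFFFFFFF][F[F[[YF]YFFFF][YF]YFFFFFF][F[F[YF]YFFF][F[FY][FX][Y]][[YF]YFFF]][[[YF]YFFFF][YF]YFFFFFF]][[[[YF]YFFFF][YF]YFFFFFFF][[YF]YFFFF][YF]YFFFFFFFFF]
Step 5: [F[[[[YF]YFFFF][YF]YFFFFFFF][[YF]YFFFF][YF]YFFFFFFFFFF][[[YF]YFFFF][YF]YFFFFFFF][[YF]YFFFF][YF]YFFFFFFFFFFFF][F[F[[[YF]YFFFF][YF]YFFFFFFF][[YF]YFFFF][YF]YFFFFFFFFF][F[F[[YF]YFFFF][YF]YFFFFFF][F[F[YF]YFFF][F[FY][FX][Y]][[YF]YFFF]][[[YF]YFFFF][YF]YFFFFFF]][[[[YF]YFFFF][YF]YFFFFFFF][[YF]YFFFF][YF]YFFFFFFFFF]][[[[[YF]YFFFF][YF]YFFFFFFF][[YF]YFFFF][YF]YFFFFFFFFFF][[[YF]YFFFF][YF]YFFFFFFF][[YF]YFFFF][YF]YFFFFFFFFFFFF]

Answer: [F[[[[YF]YFFFF][YF]YFFFFFFF][[YF]YFFFF][YF]YFFFFFFFFFF][[[YF]YFFFF][YF]YFFFFFFF][[YF]YFFFF][YF]YFFFFFFFFFFFF][F[F[[[YF]YFFFF][YF]YFFFFFFF][[YF]YFFFF][YF]YFFFFFFFFF][F[F[[YF]YFFFF][YF]YFFFFFF][F[F[YF]YFFF][F[FY][FX][Y]][[YF]YFFF]][[[YF]YFFFF][YF]YFFFFFF]][[[[YF]YFFFF][YF]YFFFFFFF][[YF]YFFFF][YF]YFFFFFFFFF]][[[[[YF]YFFFF][YF]YFFFFFFF][[YF]YFFFF][YF]YFFFFFFFFFF][[[YF]YFFFF][YF]YFFFFFFF][[YF]YFFFF][YF]YFFFFFFFFFFFF]


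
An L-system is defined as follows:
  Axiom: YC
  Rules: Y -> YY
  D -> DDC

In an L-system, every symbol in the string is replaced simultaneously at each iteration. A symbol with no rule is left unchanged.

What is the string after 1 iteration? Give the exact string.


Step 0: YC
Step 1: YYC

Answer: YYC


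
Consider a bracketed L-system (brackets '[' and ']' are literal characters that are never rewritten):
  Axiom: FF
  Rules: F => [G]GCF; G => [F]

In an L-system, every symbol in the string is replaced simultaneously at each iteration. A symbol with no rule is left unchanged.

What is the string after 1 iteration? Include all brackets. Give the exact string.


Step 0: FF
Step 1: [G]GCF[G]GCF

Answer: [G]GCF[G]GCF


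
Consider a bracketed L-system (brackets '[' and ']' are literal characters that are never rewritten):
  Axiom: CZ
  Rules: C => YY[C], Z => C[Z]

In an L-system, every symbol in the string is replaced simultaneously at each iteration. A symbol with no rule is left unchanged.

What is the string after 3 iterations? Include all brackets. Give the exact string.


Step 0: CZ
Step 1: YY[C]C[Z]
Step 2: YY[YY[C]]YY[C][C[Z]]
Step 3: YY[YY[YY[C]]]YY[YY[C]][YY[C][C[Z]]]

Answer: YY[YY[YY[C]]]YY[YY[C]][YY[C][C[Z]]]


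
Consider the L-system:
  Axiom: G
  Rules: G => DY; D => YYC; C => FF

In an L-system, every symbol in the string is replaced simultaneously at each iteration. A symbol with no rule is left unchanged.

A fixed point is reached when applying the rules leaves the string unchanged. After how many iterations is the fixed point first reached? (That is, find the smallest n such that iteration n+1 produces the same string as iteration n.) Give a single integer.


Answer: 3

Derivation:
Step 0: G
Step 1: DY
Step 2: YYCY
Step 3: YYFFY
Step 4: YYFFY  (unchanged — fixed point at step 3)


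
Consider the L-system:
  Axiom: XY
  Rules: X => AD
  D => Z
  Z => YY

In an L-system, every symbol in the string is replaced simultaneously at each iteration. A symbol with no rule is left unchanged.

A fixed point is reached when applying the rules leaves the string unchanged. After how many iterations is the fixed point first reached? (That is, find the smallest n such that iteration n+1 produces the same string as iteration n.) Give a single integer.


Step 0: XY
Step 1: ADY
Step 2: AZY
Step 3: AYYY
Step 4: AYYY  (unchanged — fixed point at step 3)

Answer: 3


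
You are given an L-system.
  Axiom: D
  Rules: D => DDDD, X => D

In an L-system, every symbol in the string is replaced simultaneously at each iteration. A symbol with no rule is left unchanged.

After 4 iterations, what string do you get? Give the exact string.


Step 0: D
Step 1: DDDD
Step 2: DDDDDDDDDDDDDDDD
Step 3: DDDDDDDDDDDDDDDDDDDDDDDDDDDDDDDDDDDDDDDDDDDDDDDDDDDDDDDDDDDDDDDD
Step 4: DDDDDDDDDDDDDDDDDDDDDDDDDDDDDDDDDDDDDDDDDDDDDDDDDDDDDDDDDDDDDDDDDDDDDDDDDDDDDDDDDDDDDDDDDDDDDDDDDDDDDDDDDDDDDDDDDDDDDDDDDDDDDDDDDDDDDDDDDDDDDDDDDDDDDDDDDDDDDDDDDDDDDDDDDDDDDDDDDDDDDDDDDDDDDDDDDDDDDDDDDDDDDDDDDDDDDDDDDDDDDDDDDDDDDDDDDDDDDDDDDDDDDDDDDDDDDDDD

Answer: DDDDDDDDDDDDDDDDDDDDDDDDDDDDDDDDDDDDDDDDDDDDDDDDDDDDDDDDDDDDDDDDDDDDDDDDDDDDDDDDDDDDDDDDDDDDDDDDDDDDDDDDDDDDDDDDDDDDDDDDDDDDDDDDDDDDDDDDDDDDDDDDDDDDDDDDDDDDDDDDDDDDDDDDDDDDDDDDDDDDDDDDDDDDDDDDDDDDDDDDDDDDDDDDDDDDDDDDDDDDDDDDDDDDDDDDDDDDDDDDDDDDDDDDDDDDDDDD


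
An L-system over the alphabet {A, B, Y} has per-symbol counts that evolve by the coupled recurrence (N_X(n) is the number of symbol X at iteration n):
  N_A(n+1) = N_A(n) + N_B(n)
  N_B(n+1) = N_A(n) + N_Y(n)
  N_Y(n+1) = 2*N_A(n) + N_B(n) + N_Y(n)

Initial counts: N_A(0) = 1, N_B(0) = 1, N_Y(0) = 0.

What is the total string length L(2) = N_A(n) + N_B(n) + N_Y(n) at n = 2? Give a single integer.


Answer: 16

Derivation:
Step 0: N_A=1, N_B=1, N_Y=0, L=2
Step 1: N_A=2, N_B=1, N_Y=3, L=6
Step 2: N_A=3, N_B=5, N_Y=8, L=16


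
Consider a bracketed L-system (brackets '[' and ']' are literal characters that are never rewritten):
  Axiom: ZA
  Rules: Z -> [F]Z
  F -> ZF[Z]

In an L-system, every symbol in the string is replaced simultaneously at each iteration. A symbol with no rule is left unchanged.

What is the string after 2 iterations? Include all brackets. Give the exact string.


Answer: [ZF[Z]][F]ZA

Derivation:
Step 0: ZA
Step 1: [F]ZA
Step 2: [ZF[Z]][F]ZA


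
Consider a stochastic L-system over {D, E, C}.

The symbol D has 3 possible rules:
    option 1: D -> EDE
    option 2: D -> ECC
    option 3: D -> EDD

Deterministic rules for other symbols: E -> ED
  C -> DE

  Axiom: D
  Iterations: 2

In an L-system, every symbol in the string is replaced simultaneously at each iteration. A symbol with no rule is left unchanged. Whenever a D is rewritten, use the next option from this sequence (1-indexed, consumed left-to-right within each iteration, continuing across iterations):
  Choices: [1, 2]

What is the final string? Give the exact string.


Answer: EDECCED

Derivation:
Step 0: D
Step 1: EDE  (used choices [1])
Step 2: EDECCED  (used choices [2])


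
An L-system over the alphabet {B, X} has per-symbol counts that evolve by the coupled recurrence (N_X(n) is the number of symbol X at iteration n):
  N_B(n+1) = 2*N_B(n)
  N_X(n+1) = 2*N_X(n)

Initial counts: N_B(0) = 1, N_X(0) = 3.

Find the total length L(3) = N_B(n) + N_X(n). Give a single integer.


Step 0: N_B=1, N_X=3, L=4
Step 1: N_B=2, N_X=6, L=8
Step 2: N_B=4, N_X=12, L=16
Step 3: N_B=8, N_X=24, L=32

Answer: 32


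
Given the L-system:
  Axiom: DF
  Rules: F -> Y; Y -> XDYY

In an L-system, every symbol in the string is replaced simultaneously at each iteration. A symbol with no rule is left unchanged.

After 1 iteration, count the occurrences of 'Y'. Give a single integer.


Step 0: DF  (0 'Y')
Step 1: DY  (1 'Y')

Answer: 1


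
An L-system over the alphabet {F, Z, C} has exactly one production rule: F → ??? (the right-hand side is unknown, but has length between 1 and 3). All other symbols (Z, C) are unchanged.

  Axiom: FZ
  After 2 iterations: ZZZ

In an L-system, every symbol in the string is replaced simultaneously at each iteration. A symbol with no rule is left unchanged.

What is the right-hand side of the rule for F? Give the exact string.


Answer: ZZ

Derivation:
Trying F → ZZ:
  Step 0: FZ
  Step 1: ZZZ
  Step 2: ZZZ
Matches the given result.


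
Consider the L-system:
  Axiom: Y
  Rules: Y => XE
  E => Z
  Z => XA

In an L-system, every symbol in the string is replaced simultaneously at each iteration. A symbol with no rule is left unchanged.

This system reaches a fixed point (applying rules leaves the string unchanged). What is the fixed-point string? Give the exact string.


Answer: XXA

Derivation:
Step 0: Y
Step 1: XE
Step 2: XZ
Step 3: XXA
Step 4: XXA  (unchanged — fixed point at step 3)


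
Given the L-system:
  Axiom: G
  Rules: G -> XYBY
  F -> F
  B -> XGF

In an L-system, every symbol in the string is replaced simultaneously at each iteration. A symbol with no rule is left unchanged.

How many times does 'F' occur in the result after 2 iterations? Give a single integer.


Answer: 1

Derivation:
Step 0: G  (0 'F')
Step 1: XYBY  (0 'F')
Step 2: XYXGFY  (1 'F')


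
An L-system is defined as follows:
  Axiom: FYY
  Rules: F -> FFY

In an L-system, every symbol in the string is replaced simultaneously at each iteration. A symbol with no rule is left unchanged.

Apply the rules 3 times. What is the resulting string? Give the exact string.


Step 0: FYY
Step 1: FFYYY
Step 2: FFYFFYYYY
Step 3: FFYFFYYFFYFFYYYYY

Answer: FFYFFYYFFYFFYYYYY


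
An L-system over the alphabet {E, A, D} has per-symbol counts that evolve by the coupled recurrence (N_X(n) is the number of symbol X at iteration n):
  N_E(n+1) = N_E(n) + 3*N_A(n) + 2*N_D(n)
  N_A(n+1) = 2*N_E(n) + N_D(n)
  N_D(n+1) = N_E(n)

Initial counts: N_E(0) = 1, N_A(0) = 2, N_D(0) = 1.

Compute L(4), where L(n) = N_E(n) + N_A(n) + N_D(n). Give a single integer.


Step 0: N_E=1, N_A=2, N_D=1, L=4
Step 1: N_E=9, N_A=3, N_D=1, L=13
Step 2: N_E=20, N_A=19, N_D=9, L=48
Step 3: N_E=95, N_A=49, N_D=20, L=164
Step 4: N_E=282, N_A=210, N_D=95, L=587

Answer: 587


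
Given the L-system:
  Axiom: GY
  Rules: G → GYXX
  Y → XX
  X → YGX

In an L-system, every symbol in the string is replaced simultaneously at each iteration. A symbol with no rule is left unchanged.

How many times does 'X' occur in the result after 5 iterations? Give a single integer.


Step 0: GY  (0 'X')
Step 1: GYXXXX  (4 'X')
Step 2: GYXXXXYGXYGXYGXYGX  (8 'X')
Step 3: GYXXXXYGXYGXYGXYGXXXGYXXYGXXXGYXXYGXXXGYXXYGXXXGYXXYGX  (28 'X')
Step 4: GYXXXXYGXYGXYGXYGXXXGYXXYGXXXGYXXYGXXXGYXXYGXXXGYXXYGXYGXYGXGYXXXXYGXYGXXXGYXXYGXYGXYGXGYXXXXYGXYGXXXGYXXYGXYGXYGXGYXXXXYGXYGXXXGYXXYGXYGXYGXGYXXXXYGXYGXXXGYXXYGX  (80 'X')
Step 5: GYXXXXYGXYGXYGXYGXXXGYXXYGXXXGYXXYGXXXGYXXYGXXXGYXXYGXYGXYGXGYXXXXYGXYGXXXGYXXYGXYGXYGXGYXXXXYGXYGXXXGYXXYGXYGXYGXGYXXXXYGXYGXXXGYXXYGXYGXYGXGYXXXXYGXYGXXXGYXXYGXXXGYXXYGXXXGYXXYGXGYXXXXYGXYGXYGXYGXXXGYXXYGXXXGYXXYGXYGXYGXGYXXXXYGXYGXXXGYXXYGXXXGYXXYGXXXGYXXYGXGYXXXXYGXYGXYGXYGXXXGYXXYGXXXGYXXYGXYGXYGXGYXXXXYGXYGXXXGYXXYGXXXGYXXYGXXXGYXXYGXGYXXXXYGXYGXYGXYGXXXGYXXYGXXXGYXXYGXYGXYGXGYXXXXYGXYGXXXGYXXYGXXXGYXXYGXXXGYXXYGXGYXXXXYGXYGXYGXYGXXXGYXXYGXXXGYXXYGXYGXYGXGYXXXXYGXYGXXXGYXXYGX  (244 'X')

Answer: 244


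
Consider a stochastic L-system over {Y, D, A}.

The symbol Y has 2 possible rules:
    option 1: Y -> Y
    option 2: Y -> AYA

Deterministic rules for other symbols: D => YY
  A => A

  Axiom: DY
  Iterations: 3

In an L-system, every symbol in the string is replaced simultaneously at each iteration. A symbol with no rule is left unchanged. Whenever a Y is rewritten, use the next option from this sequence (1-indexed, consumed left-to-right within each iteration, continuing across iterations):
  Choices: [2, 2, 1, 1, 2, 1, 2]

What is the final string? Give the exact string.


Answer: AAYAAYAAYAA

Derivation:
Step 0: DY
Step 1: YYAYA  (used choices [2])
Step 2: AYAYAYA  (used choices [2, 1, 1])
Step 3: AAYAAYAAYAA  (used choices [2, 1, 2])


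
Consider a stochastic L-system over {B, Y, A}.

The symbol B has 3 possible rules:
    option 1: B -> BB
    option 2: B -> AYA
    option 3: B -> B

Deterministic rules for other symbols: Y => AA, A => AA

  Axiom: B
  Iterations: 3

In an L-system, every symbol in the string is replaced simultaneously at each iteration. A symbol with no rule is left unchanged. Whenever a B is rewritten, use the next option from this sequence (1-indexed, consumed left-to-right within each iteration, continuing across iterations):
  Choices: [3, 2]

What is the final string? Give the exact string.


Step 0: B
Step 1: B  (used choices [3])
Step 2: AYA  (used choices [2])
Step 3: AAAAAA  (used choices [])

Answer: AAAAAA


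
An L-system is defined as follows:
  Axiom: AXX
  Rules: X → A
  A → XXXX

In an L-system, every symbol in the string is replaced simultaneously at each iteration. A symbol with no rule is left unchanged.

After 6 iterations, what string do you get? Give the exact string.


Step 0: AXX
Step 1: XXXXAA
Step 2: AAAAXXXXXXXX
Step 3: XXXXXXXXXXXXXXXXAAAAAAAA
Step 4: AAAAAAAAAAAAAAAAXXXXXXXXXXXXXXXXXXXXXXXXXXXXXXXX
Step 5: XXXXXXXXXXXXXXXXXXXXXXXXXXXXXXXXXXXXXXXXXXXXXXXXXXXXXXXXXXXXXXXXAAAAAAAAAAAAAAAAAAAAAAAAAAAAAAAA
Step 6: AAAAAAAAAAAAAAAAAAAAAAAAAAAAAAAAAAAAAAAAAAAAAAAAAAAAAAAAAAAAAAAAXXXXXXXXXXXXXXXXXXXXXXXXXXXXXXXXXXXXXXXXXXXXXXXXXXXXXXXXXXXXXXXXXXXXXXXXXXXXXXXXXXXXXXXXXXXXXXXXXXXXXXXXXXXXXXXXXXXXXXXXXXXXXXXX

Answer: AAAAAAAAAAAAAAAAAAAAAAAAAAAAAAAAAAAAAAAAAAAAAAAAAAAAAAAAAAAAAAAAXXXXXXXXXXXXXXXXXXXXXXXXXXXXXXXXXXXXXXXXXXXXXXXXXXXXXXXXXXXXXXXXXXXXXXXXXXXXXXXXXXXXXXXXXXXXXXXXXXXXXXXXXXXXXXXXXXXXXXXXXXXXXXXX


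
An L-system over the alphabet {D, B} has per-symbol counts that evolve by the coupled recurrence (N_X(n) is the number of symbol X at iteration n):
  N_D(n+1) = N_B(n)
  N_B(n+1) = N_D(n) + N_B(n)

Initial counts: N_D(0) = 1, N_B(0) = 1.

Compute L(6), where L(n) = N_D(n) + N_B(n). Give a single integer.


Answer: 34

Derivation:
Step 0: N_D=1, N_B=1, L=2
Step 1: N_D=1, N_B=2, L=3
Step 2: N_D=2, N_B=3, L=5
Step 3: N_D=3, N_B=5, L=8
Step 4: N_D=5, N_B=8, L=13
Step 5: N_D=8, N_B=13, L=21
Step 6: N_D=13, N_B=21, L=34


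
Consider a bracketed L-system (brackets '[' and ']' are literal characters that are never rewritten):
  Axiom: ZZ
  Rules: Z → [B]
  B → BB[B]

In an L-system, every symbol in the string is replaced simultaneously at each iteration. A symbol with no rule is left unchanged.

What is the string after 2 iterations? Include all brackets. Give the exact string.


Step 0: ZZ
Step 1: [B][B]
Step 2: [BB[B]][BB[B]]

Answer: [BB[B]][BB[B]]


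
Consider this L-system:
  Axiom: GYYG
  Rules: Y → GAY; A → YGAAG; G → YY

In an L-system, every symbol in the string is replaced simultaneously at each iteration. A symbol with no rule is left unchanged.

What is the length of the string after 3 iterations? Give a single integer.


Answer: 106

Derivation:
Step 0: length = 4
Step 1: length = 10
Step 2: length = 32
Step 3: length = 106


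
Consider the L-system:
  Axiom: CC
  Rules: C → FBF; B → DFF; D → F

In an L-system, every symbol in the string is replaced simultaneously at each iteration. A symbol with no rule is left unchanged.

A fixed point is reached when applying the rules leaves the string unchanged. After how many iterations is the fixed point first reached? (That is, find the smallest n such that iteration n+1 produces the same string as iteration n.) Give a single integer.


Step 0: CC
Step 1: FBFFBF
Step 2: FDFFFFDFFF
Step 3: FFFFFFFFFF
Step 4: FFFFFFFFFF  (unchanged — fixed point at step 3)

Answer: 3


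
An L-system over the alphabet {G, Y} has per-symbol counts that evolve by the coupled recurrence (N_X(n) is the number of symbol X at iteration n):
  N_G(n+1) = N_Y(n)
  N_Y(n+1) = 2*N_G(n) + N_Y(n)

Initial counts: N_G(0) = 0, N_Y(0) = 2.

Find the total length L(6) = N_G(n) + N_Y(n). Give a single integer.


Step 0: N_G=0, N_Y=2, L=2
Step 1: N_G=2, N_Y=2, L=4
Step 2: N_G=2, N_Y=6, L=8
Step 3: N_G=6, N_Y=10, L=16
Step 4: N_G=10, N_Y=22, L=32
Step 5: N_G=22, N_Y=42, L=64
Step 6: N_G=42, N_Y=86, L=128

Answer: 128


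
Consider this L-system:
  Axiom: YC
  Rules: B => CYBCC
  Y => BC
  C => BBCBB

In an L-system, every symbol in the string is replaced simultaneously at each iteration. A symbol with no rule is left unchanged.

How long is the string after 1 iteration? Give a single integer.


Step 0: length = 2
Step 1: length = 7

Answer: 7


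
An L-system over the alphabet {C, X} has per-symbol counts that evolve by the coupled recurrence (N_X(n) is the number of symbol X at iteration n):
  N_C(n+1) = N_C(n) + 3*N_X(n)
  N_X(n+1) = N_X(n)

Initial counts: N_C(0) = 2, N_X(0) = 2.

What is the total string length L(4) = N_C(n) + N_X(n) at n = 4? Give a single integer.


Step 0: N_C=2, N_X=2, L=4
Step 1: N_C=8, N_X=2, L=10
Step 2: N_C=14, N_X=2, L=16
Step 3: N_C=20, N_X=2, L=22
Step 4: N_C=26, N_X=2, L=28

Answer: 28


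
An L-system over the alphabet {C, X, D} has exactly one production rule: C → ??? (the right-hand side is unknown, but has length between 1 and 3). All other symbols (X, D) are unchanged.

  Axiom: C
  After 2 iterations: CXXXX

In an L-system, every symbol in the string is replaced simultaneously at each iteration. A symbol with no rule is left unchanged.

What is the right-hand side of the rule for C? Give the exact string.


Answer: CXX

Derivation:
Trying C → CXX:
  Step 0: C
  Step 1: CXX
  Step 2: CXXXX
Matches the given result.


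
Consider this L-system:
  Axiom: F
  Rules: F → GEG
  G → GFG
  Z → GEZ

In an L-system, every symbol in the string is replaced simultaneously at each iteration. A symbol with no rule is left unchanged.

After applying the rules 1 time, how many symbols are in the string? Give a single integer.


Step 0: length = 1
Step 1: length = 3

Answer: 3


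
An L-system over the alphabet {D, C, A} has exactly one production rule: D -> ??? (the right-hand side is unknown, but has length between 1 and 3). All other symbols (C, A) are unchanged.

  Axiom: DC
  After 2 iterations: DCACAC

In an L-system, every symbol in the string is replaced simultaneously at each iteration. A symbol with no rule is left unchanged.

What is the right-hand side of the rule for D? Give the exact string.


Answer: DCA

Derivation:
Trying D -> DCA:
  Step 0: DC
  Step 1: DCAC
  Step 2: DCACAC
Matches the given result.


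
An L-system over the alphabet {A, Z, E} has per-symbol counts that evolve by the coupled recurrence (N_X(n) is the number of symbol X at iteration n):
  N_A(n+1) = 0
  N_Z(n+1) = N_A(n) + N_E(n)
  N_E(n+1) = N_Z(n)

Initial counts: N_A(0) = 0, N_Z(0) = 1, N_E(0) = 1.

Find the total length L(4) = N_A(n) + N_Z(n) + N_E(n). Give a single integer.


Answer: 2

Derivation:
Step 0: N_A=0, N_Z=1, N_E=1, L=2
Step 1: N_A=0, N_Z=1, N_E=1, L=2
Step 2: N_A=0, N_Z=1, N_E=1, L=2
Step 3: N_A=0, N_Z=1, N_E=1, L=2
Step 4: N_A=0, N_Z=1, N_E=1, L=2


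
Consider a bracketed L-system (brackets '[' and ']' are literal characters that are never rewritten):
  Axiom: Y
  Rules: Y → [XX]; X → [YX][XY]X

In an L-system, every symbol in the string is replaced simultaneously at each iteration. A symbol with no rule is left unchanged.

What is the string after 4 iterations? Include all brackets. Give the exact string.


Answer: [[[[YX][XY]X[YX][XY]X][[XX][YX][XY]X][[YX][XY]X[XX]][YX][XY]X][[[XX][YX][XY]X][[YX][XY]X[XX]][YX][XY]X[[YX][XY]X[YX][XY]X]][[XX][YX][XY]X][[YX][XY]X[XX]][YX][XY]X[[[YX][XY]X[YX][XY]X][[XX][YX][XY]X][[YX][XY]X[XX]][YX][XY]X][[[XX][YX][XY]X][[YX][XY]X[XX]][YX][XY]X[[YX][XY]X[YX][XY]X]][[XX][YX][XY]X][[YX][XY]X[XX]][YX][XY]X]

Derivation:
Step 0: Y
Step 1: [XX]
Step 2: [[YX][XY]X[YX][XY]X]
Step 3: [[[XX][YX][XY]X][[YX][XY]X[XX]][YX][XY]X[[XX][YX][XY]X][[YX][XY]X[XX]][YX][XY]X]
Step 4: [[[[YX][XY]X[YX][XY]X][[XX][YX][XY]X][[YX][XY]X[XX]][YX][XY]X][[[XX][YX][XY]X][[YX][XY]X[XX]][YX][XY]X[[YX][XY]X[YX][XY]X]][[XX][YX][XY]X][[YX][XY]X[XX]][YX][XY]X[[[YX][XY]X[YX][XY]X][[XX][YX][XY]X][[YX][XY]X[XX]][YX][XY]X][[[XX][YX][XY]X][[YX][XY]X[XX]][YX][XY]X[[YX][XY]X[YX][XY]X]][[XX][YX][XY]X][[YX][XY]X[XX]][YX][XY]X]


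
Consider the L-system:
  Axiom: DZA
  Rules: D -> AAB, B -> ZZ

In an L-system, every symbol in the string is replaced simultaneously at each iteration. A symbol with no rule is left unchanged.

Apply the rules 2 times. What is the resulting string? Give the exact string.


Step 0: DZA
Step 1: AABZA
Step 2: AAZZZA

Answer: AAZZZA


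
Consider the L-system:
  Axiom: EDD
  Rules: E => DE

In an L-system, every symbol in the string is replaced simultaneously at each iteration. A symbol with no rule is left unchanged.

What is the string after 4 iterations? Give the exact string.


Step 0: EDD
Step 1: DEDD
Step 2: DDEDD
Step 3: DDDEDD
Step 4: DDDDEDD

Answer: DDDDEDD


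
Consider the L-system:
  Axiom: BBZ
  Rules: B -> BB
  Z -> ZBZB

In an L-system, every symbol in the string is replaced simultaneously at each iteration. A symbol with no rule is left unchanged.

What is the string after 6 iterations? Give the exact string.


Step 0: BBZ
Step 1: BBBBZBZB
Step 2: BBBBBBBBZBZBBBZBZBBB
Step 3: BBBBBBBBBBBBBBBBZBZBBBZBZBBBBBBBZBZBBBZBZBBBBBBB
Step 4: BBBBBBBBBBBBBBBBBBBBBBBBBBBBBBBBZBZBBBZBZBBBBBBBZBZBBBZBZBBBBBBBBBBBBBBBZBZBBBZBZBBBBBBBZBZBBBZBZBBBBBBBBBBBBBBB
Step 5: BBBBBBBBBBBBBBBBBBBBBBBBBBBBBBBBBBBBBBBBBBBBBBBBBBBBBBBBBBBBBBBBZBZBBBZBZBBBBBBBZBZBBBZBZBBBBBBBBBBBBBBBZBZBBBZBZBBBBBBBZBZBBBZBZBBBBBBBBBBBBBBBBBBBBBBBBBBBBBBBZBZBBBZBZBBBBBBBZBZBBBZBZBBBBBBBBBBBBBBBZBZBBBZBZBBBBBBBZBZBBBZBZBBBBBBBBBBBBBBBBBBBBBBBBBBBBBBB
Step 6: BBBBBBBBBBBBBBBBBBBBBBBBBBBBBBBBBBBBBBBBBBBBBBBBBBBBBBBBBBBBBBBBBBBBBBBBBBBBBBBBBBBBBBBBBBBBBBBBBBBBBBBBBBBBBBBBBBBBBBBBBBBBBBBBZBZBBBZBZBBBBBBBZBZBBBZBZBBBBBBBBBBBBBBBZBZBBBZBZBBBBBBBZBZBBBZBZBBBBBBBBBBBBBBBBBBBBBBBBBBBBBBBZBZBBBZBZBBBBBBBZBZBBBZBZBBBBBBBBBBBBBBBZBZBBBZBZBBBBBBBZBZBBBZBZBBBBBBBBBBBBBBBBBBBBBBBBBBBBBBBBBBBBBBBBBBBBBBBBBBBBBBBBBBBBBBBZBZBBBZBZBBBBBBBZBZBBBZBZBBBBBBBBBBBBBBBZBZBBBZBZBBBBBBBZBZBBBZBZBBBBBBBBBBBBBBBBBBBBBBBBBBBBBBBZBZBBBZBZBBBBBBBZBZBBBZBZBBBBBBBBBBBBBBBZBZBBBZBZBBBBBBBZBZBBBZBZBBBBBBBBBBBBBBBBBBBBBBBBBBBBBBBBBBBBBBBBBBBBBBBBBBBBBBBBBBBBBBB

Answer: BBBBBBBBBBBBBBBBBBBBBBBBBBBBBBBBBBBBBBBBBBBBBBBBBBBBBBBBBBBBBBBBBBBBBBBBBBBBBBBBBBBBBBBBBBBBBBBBBBBBBBBBBBBBBBBBBBBBBBBBBBBBBBBBZBZBBBZBZBBBBBBBZBZBBBZBZBBBBBBBBBBBBBBBZBZBBBZBZBBBBBBBZBZBBBZBZBBBBBBBBBBBBBBBBBBBBBBBBBBBBBBBZBZBBBZBZBBBBBBBZBZBBBZBZBBBBBBBBBBBBBBBZBZBBBZBZBBBBBBBZBZBBBZBZBBBBBBBBBBBBBBBBBBBBBBBBBBBBBBBBBBBBBBBBBBBBBBBBBBBBBBBBBBBBBBBZBZBBBZBZBBBBBBBZBZBBBZBZBBBBBBBBBBBBBBBZBZBBBZBZBBBBBBBZBZBBBZBZBBBBBBBBBBBBBBBBBBBBBBBBBBBBBBBZBZBBBZBZBBBBBBBZBZBBBZBZBBBBBBBBBBBBBBBZBZBBBZBZBBBBBBBZBZBBBZBZBBBBBBBBBBBBBBBBBBBBBBBBBBBBBBBBBBBBBBBBBBBBBBBBBBBBBBBBBBBBBBB


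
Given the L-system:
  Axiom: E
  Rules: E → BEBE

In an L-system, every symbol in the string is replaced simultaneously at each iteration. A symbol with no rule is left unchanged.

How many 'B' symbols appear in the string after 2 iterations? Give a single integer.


Step 0: E  (0 'B')
Step 1: BEBE  (2 'B')
Step 2: BBEBEBBEBE  (6 'B')

Answer: 6


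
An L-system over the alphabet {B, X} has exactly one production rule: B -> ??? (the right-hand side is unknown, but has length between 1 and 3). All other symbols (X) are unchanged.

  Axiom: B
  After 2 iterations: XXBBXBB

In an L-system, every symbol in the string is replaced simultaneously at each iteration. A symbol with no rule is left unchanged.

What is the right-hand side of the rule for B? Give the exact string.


Trying B -> XBB:
  Step 0: B
  Step 1: XBB
  Step 2: XXBBXBB
Matches the given result.

Answer: XBB


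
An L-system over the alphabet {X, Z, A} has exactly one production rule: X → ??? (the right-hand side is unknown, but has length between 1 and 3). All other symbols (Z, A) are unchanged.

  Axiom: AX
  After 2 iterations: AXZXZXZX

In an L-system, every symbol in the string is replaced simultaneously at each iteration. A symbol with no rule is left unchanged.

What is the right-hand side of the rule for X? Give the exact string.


Trying X → XZX:
  Step 0: AX
  Step 1: AXZX
  Step 2: AXZXZXZX
Matches the given result.

Answer: XZX


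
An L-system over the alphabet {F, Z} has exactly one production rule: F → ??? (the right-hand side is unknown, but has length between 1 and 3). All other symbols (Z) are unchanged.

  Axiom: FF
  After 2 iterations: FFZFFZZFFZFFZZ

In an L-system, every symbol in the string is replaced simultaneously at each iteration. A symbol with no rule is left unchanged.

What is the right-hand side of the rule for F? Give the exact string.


Trying F → FFZ:
  Step 0: FF
  Step 1: FFZFFZ
  Step 2: FFZFFZZFFZFFZZ
Matches the given result.

Answer: FFZ


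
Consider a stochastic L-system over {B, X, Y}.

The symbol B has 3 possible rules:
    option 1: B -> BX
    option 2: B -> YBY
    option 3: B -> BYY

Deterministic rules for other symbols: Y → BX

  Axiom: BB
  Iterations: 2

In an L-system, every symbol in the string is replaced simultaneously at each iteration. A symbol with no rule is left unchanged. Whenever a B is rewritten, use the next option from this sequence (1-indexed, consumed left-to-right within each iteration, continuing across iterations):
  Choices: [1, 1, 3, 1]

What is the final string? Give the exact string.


Step 0: BB
Step 1: BXBX  (used choices [1, 1])
Step 2: BYYXBXX  (used choices [3, 1])

Answer: BYYXBXX


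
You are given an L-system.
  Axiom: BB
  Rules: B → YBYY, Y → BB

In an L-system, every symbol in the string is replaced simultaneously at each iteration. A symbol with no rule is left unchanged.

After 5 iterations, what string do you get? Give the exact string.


Answer: YBYYYBYYBBYBYYBBBBYBYYYBYYYBYYYBYYYBYYYBYYBBYBYYBBBBYBYYYBYYYBYYYBYYBBYBYYBBBBBBYBYYBBBBYBYYYBYYBBYBYYBBBBYBYYYBYYYBYYYBYYBBYBYYBBBBBBYBYYBBBBBBYBYYBBBBBBYBYYBBBBYBYYYBYYBBYBYYBBBBYBYYYBYYYBYYYBYYYBYYYBYYBBYBYYBBBBYBYYYBYYYBYYYBYYYBYYYBYYBBYBYYBBBBYBYYYBYYYBYYYBYYYBYYYBYYBBYBYYBBBBYBYYYBYYYBYYYBYYYBYYYBYYBBYBYYBBBBYBYYYBYYYBYYYBYYYBYYYBYYBBYBYYBBBBYBYYYBYYYBYYYBYYBBYBYYBBBBBBYBYYBBBBYBYYYBYYBBYBYYBBBBYBYYYBYYYBYYYBYYBBYBYYBBBBBBYBYYBBBBBBYBYYBBBBBBYBYYBBBBYBYYYBYYBBYBYYBBBBYBYYYBYYYBYYYBYYYBYYYBYYBBYBYYBBBBYBYYYBYYYBYYYBYYYBYYYBYYBBYBYYBBBBYBYYYBYYYBYYYBYYYBYYYBYYBBYBYYBBBBYBYYYBYYYBYYYBYY

Derivation:
Step 0: BB
Step 1: YBYYYBYY
Step 2: BBYBYYBBBBBBYBYYBBBB
Step 3: YBYYYBYYBBYBYYBBBBYBYYYBYYYBYYYBYYYBYYYBYYBBYBYYBBBBYBYYYBYYYBYYYBYY
Step 4: BBYBYYBBBBBBYBYYBBBBYBYYYBYYBBYBYYBBBBYBYYYBYYYBYYYBYYBBYBYYBBBBBBYBYYBBBBBBYBYYBBBBBBYBYYBBBBBBYBYYBBBBBBYBYYBBBBYBYYYBYYBBYBYYBBBBYBYYYBYYYBYYYBYYBBYBYYBBBBBBYBYYBBBBBBYBYYBBBBBBYBYYBBBB
Step 5: YBYYYBYYBBYBYYBBBBYBYYYBYYYBYYYBYYYBYYYBYYBBYBYYBBBBYBYYYBYYYBYYYBYYBBYBYYBBBBBBYBYYBBBBYBYYYBYYBBYBYYBBBBYBYYYBYYYBYYYBYYBBYBYYBBBBBBYBYYBBBBBBYBYYBBBBBBYBYYBBBBYBYYYBYYBBYBYYBBBBYBYYYBYYYBYYYBYYYBYYYBYYBBYBYYBBBBYBYYYBYYYBYYYBYYYBYYYBYYBBYBYYBBBBYBYYYBYYYBYYYBYYYBYYYBYYBBYBYYBBBBYBYYYBYYYBYYYBYYYBYYYBYYBBYBYYBBBBYBYYYBYYYBYYYBYYYBYYYBYYBBYBYYBBBBYBYYYBYYYBYYYBYYBBYBYYBBBBBBYBYYBBBBYBYYYBYYBBYBYYBBBBYBYYYBYYYBYYYBYYBBYBYYBBBBBBYBYYBBBBBBYBYYBBBBBBYBYYBBBBYBYYYBYYBBYBYYBBBBYBYYYBYYYBYYYBYYYBYYYBYYBBYBYYBBBBYBYYYBYYYBYYYBYYYBYYYBYYBBYBYYBBBBYBYYYBYYYBYYYBYYYBYYYBYYBBYBYYBBBBYBYYYBYYYBYYYBYY


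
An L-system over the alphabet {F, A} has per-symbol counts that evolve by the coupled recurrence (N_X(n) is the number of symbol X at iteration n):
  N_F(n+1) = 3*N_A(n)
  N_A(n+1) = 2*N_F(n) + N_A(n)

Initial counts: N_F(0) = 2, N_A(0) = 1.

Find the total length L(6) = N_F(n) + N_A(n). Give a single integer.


Answer: 2054

Derivation:
Step 0: N_F=2, N_A=1, L=3
Step 1: N_F=3, N_A=5, L=8
Step 2: N_F=15, N_A=11, L=26
Step 3: N_F=33, N_A=41, L=74
Step 4: N_F=123, N_A=107, L=230
Step 5: N_F=321, N_A=353, L=674
Step 6: N_F=1059, N_A=995, L=2054


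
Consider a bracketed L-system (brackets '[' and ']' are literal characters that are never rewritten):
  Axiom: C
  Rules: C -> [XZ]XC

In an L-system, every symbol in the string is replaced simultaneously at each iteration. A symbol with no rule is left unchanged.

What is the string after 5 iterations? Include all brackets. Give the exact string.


Step 0: C
Step 1: [XZ]XC
Step 2: [XZ]X[XZ]XC
Step 3: [XZ]X[XZ]X[XZ]XC
Step 4: [XZ]X[XZ]X[XZ]X[XZ]XC
Step 5: [XZ]X[XZ]X[XZ]X[XZ]X[XZ]XC

Answer: [XZ]X[XZ]X[XZ]X[XZ]X[XZ]XC
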